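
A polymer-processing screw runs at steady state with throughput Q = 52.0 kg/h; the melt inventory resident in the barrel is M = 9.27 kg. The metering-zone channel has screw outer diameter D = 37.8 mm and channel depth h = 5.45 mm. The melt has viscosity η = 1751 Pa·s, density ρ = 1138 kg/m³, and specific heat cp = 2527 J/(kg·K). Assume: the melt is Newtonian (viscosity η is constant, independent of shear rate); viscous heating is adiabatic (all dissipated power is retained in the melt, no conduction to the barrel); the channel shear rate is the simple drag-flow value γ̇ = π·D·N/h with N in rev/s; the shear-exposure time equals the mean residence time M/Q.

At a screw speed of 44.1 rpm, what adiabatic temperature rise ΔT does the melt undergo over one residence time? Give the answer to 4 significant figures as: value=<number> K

Throughput in SI: Q_s = 52.0 kg/h ÷ 3600 s/h = 0.0144444 kg/s
t_res = M / Q_s = 9.27 ÷ 0.0144444 = 641.769 s
Convert to SI: D = 0.0378 m, h = 0.00545 m, N = 44.1/60 = 0.735 rev/s
γ̇ = π D N / h = (π)(0.0378)(0.735) / 0.00545 = 16.0152 s⁻¹
Adiabatic rise: ΔT = η γ̇² t_res / (ρ cp) = 1751·(16.0152)²·641.769 / (1138·2527) = 100.226 K

value=100.2 K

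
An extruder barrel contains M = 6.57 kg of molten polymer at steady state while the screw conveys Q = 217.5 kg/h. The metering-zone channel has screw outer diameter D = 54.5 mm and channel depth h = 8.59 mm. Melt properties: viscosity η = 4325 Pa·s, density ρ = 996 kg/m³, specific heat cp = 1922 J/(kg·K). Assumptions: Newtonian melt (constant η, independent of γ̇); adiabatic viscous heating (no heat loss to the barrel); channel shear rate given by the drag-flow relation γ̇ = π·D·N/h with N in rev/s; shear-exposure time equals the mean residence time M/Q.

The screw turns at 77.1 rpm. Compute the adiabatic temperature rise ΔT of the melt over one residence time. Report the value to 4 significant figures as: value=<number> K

value=161.2 K

Q_s = Q / 3600 = 217.5 / 3600 = 0.0604167 kg/s
t_res = M / Q_s = 6.57 / 0.0604167 = 108.745 s
D = 54.5 mm = 0.0545 m;  h = 8.59 mm = 0.00859 m;  N = 77.1 rpm / 60 = 1.285 rev/s
γ̇ = π·D·N / h = π · 0.0545 · 1.285 / 0.00859 = 25.6128 s⁻¹
ΔT = η·γ̇²·t_res / (ρ·cp) = 4325 · (25.6128)² · 108.745 / (996 · 1922) = 161.174 K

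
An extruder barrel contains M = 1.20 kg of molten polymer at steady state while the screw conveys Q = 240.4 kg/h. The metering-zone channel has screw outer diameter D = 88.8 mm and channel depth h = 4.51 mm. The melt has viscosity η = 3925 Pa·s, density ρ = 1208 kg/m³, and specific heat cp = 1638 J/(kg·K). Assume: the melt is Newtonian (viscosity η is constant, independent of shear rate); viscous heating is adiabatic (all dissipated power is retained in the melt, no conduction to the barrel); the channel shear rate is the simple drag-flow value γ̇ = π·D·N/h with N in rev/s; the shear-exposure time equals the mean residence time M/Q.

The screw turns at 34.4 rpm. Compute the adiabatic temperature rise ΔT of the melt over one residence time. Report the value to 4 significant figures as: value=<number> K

Q_s = Q / 3600 = 240.4 / 3600 = 0.0667778 kg/s
t_res = M / Q_s = 1.20 ÷ 0.0667778 = 17.97 s
Geometry in metres: D = 88.8 mm → 0.0888 m, h = 4.51 mm → 0.00451 m; screw speed N = 34.4 rpm = 0.573333 rev/s
γ̇ = π·D·N / h = π · 0.0888 · 0.573333 / 0.00451 = 35.4645 s⁻¹
ΔT = η·γ̇²·t_res/(ρ·cp) = [3925 × 35.4645² × 17.97] / [1208 × 1638] = 44.8327 K

value=44.83 K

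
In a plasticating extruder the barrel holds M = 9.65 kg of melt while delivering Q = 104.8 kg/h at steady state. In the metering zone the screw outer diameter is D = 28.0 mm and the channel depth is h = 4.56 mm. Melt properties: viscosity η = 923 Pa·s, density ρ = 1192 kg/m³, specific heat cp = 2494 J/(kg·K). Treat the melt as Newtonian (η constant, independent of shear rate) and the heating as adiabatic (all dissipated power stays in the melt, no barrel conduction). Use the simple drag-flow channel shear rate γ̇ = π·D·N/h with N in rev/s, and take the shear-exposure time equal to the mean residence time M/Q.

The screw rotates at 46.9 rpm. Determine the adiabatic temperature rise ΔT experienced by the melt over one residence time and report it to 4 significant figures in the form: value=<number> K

value=23.40 K

Throughput in SI: Q_s = 104.8 kg/h ÷ 3600 s/h = 0.0291111 kg/s
Mean residence time: t_res = M/Q_s = 9.65 kg / 0.0291111 kg/s = 331.489 s
Convert to SI: D = 0.028 m, h = 0.00456 m, N = 46.9/60 = 0.781667 rev/s
γ̇ = π D N / h = (π)(0.028)(0.781667) / 0.00456 = 15.0787 s⁻¹
Adiabatic rise: ΔT = η γ̇² t_res / (ρ cp) = 923·(15.0787)²·331.489 / (1192·2494) = 23.4006 K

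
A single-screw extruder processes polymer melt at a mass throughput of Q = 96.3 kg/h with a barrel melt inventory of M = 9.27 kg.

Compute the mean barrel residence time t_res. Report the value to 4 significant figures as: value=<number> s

Convert throughput: Q = 96.3 kg/h = 96.3/3600 = 0.02675 kg/s
t_res = M / Q_s = 9.27 / 0.02675 = 346.542 s

value=346.5 s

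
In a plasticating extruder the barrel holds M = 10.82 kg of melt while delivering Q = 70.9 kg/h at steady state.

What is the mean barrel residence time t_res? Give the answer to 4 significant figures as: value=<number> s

value=549.4 s

Q_s = Q / 3600 = 70.9 / 3600 = 0.0196944 kg/s
t_res = M / Q_s = 10.82 / 0.0196944 = 549.394 s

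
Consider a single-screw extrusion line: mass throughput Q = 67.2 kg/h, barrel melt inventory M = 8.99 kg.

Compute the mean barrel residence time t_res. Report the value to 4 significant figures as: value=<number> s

value=481.6 s

Convert throughput: Q = 67.2 kg/h = 67.2/3600 = 0.0186667 kg/s
t_res = M / Q_s = 8.99 ÷ 0.0186667 = 481.607 s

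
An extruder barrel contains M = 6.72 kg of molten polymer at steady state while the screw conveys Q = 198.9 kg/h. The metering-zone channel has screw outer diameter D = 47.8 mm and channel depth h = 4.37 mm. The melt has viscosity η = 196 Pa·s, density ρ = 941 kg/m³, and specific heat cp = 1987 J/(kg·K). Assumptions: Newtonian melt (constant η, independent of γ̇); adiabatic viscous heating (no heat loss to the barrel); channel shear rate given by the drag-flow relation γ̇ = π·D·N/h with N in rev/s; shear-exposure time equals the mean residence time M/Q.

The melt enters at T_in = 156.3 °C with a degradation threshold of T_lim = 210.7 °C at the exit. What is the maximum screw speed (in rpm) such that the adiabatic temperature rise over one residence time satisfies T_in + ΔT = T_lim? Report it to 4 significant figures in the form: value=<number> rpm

Convert throughput: Q = 198.9 kg/h = 198.9/3600 = 0.05525 kg/s
t_res = M / Q_s = 6.72 / 0.05525 = 121.629 s
Geometry in SI: D = 47.8 mm → 0.0478 m, h = 4.37 mm → 0.00437 m
ΔT_a = T_lim − T_in = 210.7 − 156.3 = 54.4 K
γ̇_max² = ΔT_a·ρ·cp / (η·t_res) = [54.4 × 941 × 1987] / [196 × 121.629] = 4266.71 s⁻²
γ̇_max = sqrt(4266.71) = 65.3201 s⁻¹
N_max = γ̇_max h / (πD) = 65.3201·0.00437/(π·0.0478) = 1.90086 rev/s → ×60 = 114.052 rpm

value=114.1 rpm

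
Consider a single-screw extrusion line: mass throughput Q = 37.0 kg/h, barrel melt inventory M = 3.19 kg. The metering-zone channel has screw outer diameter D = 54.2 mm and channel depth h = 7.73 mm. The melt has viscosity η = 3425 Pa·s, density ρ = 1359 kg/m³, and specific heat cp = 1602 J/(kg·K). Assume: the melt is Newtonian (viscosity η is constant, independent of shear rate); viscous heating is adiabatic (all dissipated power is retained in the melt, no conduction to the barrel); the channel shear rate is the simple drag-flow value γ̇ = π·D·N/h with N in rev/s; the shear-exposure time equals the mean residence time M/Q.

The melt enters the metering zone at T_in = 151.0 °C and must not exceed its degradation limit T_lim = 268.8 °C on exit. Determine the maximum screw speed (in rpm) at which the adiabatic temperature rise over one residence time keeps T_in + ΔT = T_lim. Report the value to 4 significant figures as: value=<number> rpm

value=42.31 rpm

Convert throughput: Q = 37.0 kg/h = 37.0/3600 = 0.0102778 kg/s
t_res = M / Q_s = 3.19 / 0.0102778 = 310.378 s
D = 54.2 mm = 0.0542 m;  h = 7.73 mm = 0.00773 m
Allowable rise: ΔT_a = T_lim − T_in = 268.8 − 151.0 = 117.8 K
Invert ΔT = ηγ̇²t_res/(ρcp) for γ̇: γ̇_max² = ΔT_a ρ cp / (η t_res) = 117.8·1359·1602 / (3425·310.378) = 241.254 s⁻²
Take the square root: γ̇_max = √(241.254) = 15.5324 s⁻¹
N_max = γ̇_max h / (πD) = 15.5324·0.00773/(π·0.0542) = 0.705128 rev/s → ×60 = 42.3077 rpm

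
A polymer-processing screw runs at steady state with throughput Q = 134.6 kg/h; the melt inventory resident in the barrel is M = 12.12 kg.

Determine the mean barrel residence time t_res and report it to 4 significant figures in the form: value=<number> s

value=324.2 s

Convert throughput: Q = 134.6 kg/h = 134.6/3600 = 0.0373889 kg/s
t_res = M / Q_s = 12.12 ÷ 0.0373889 = 324.16 s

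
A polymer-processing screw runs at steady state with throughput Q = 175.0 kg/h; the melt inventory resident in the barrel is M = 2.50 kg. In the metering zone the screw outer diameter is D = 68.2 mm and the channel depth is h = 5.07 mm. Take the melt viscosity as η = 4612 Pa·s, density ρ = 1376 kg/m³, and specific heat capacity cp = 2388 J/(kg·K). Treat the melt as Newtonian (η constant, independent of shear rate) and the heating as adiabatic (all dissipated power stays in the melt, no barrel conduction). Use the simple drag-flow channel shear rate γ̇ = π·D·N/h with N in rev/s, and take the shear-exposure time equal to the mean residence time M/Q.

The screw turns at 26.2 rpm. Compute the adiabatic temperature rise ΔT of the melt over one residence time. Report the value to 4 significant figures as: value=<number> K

value=24.58 K

Throughput in SI: Q_s = 175.0 kg/h ÷ 3600 s/h = 0.0486111 kg/s
Mean residence time: t_res = M/Q_s = 2.50 kg / 0.0486111 kg/s = 51.4286 s
D = 68.2 mm = 0.0682 m;  h = 5.07 mm = 0.00507 m;  N = 26.2 rpm / 60 = 0.436667 rev/s
Shear rate: γ̇ = πDN/h = π·0.0682·0.436667/0.00507 = 18.4534 s⁻¹
Adiabatic rise: ΔT = η γ̇² t_res / (ρ cp) = 4612·(18.4534)²·51.4286 / (1376·2388) = 24.5807 K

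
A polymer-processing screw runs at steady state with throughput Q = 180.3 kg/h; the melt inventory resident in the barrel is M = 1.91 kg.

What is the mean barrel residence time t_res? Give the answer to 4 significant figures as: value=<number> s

Q_s = Q / 3600 = 180.3 / 3600 = 0.0500833 kg/s
t_res = M / Q_s = 1.91 ÷ 0.0500833 = 38.1364 s

value=38.14 s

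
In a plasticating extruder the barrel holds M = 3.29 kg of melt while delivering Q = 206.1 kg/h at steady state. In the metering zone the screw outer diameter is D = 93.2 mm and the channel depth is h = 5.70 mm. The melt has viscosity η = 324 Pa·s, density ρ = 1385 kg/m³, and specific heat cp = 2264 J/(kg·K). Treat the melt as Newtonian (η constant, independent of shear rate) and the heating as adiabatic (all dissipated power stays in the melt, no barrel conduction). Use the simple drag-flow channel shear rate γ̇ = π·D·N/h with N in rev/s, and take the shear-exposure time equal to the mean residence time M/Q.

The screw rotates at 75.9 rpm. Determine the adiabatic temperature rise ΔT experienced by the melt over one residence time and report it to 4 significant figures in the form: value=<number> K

value=25.07 K

Q_s = Q / 3600 = 206.1 / 3600 = 0.05725 kg/s
Mean residence time: t_res = M/Q_s = 3.29 kg / 0.05725 kg/s = 57.4672 s
D = 93.2 mm = 0.0932 m;  h = 5.70 mm = 0.0057 m;  N = 75.9 rpm / 60 = 1.265 rev/s
Shear rate: γ̇ = πDN/h = π·0.0932·1.265/0.0057 = 64.9803 s⁻¹
ΔT = η·γ̇²·t_res / (ρ·cp) = 324 · (64.9803)² · 57.4672 / (1385 · 2264) = 25.0728 K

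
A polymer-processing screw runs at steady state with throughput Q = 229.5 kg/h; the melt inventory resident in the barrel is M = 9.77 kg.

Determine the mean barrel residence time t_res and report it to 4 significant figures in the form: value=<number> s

value=153.3 s

Throughput in SI: Q_s = 229.5 kg/h ÷ 3600 s/h = 0.06375 kg/s
t_res = M / Q_s = 9.77 / 0.06375 = 153.255 s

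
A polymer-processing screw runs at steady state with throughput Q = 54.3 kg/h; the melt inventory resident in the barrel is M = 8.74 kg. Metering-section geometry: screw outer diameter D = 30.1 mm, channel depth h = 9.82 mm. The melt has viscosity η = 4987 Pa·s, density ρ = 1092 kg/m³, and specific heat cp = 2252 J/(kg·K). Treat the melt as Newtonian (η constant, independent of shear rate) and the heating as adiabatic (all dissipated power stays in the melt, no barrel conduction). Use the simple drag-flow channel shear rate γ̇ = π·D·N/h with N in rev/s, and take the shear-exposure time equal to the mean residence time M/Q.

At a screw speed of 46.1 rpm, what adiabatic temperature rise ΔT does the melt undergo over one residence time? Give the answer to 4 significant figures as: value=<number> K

value=64.32 K

Throughput in SI: Q_s = 54.3 kg/h ÷ 3600 s/h = 0.0150833 kg/s
t_res = M / Q_s = 8.74 / 0.0150833 = 579.448 s
D = 30.1 mm = 0.0301 m;  h = 9.82 mm = 0.00982 m;  N = 46.1 rpm / 60 = 0.768333 rev/s
γ̇ = π·D·N / h = π · 0.0301 · 0.768333 / 0.00982 = 7.39869 s⁻¹
ΔT = η·γ̇²·t_res/(ρ·cp) = [4987 × 7.39869² × 579.448] / [1092 × 2252] = 64.3238 K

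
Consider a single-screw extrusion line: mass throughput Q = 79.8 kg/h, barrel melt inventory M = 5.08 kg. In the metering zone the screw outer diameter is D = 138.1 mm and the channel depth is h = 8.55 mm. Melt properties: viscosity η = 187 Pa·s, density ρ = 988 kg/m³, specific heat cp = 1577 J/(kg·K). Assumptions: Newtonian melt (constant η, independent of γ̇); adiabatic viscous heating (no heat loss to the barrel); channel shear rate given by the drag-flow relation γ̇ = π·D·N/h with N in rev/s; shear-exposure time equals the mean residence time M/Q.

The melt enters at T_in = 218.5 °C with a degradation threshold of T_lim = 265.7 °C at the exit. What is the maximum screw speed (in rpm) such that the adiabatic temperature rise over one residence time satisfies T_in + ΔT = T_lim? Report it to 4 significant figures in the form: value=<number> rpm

value=48.98 rpm

Throughput in SI: Q_s = 79.8 kg/h ÷ 3600 s/h = 0.0221667 kg/s
Mean residence time: t_res = M/Q_s = 5.08 kg / 0.0221667 kg/s = 229.173 s
Convert to metres: D = 0.1381 m, h = 0.00855 m
ΔT_a = T_lim − T_in = 265.7 − 218.5 = 47.2 K
Invert ΔT = ηγ̇²t_res/(ρcp) for γ̇: γ̇_max² = ΔT_a ρ cp / (η t_res) = 47.2·988·1577 / (187·229.173) = 1716.03 s⁻²
γ̇_max = √1716.03 = 41.425 s⁻¹
Solve γ̇ = πDN/h for N: N_max = γ̇_max·h/(π·D) = 41.425 × 0.00855 / (π × 0.1381) = 0.816367 rev/s = 48.982 rpm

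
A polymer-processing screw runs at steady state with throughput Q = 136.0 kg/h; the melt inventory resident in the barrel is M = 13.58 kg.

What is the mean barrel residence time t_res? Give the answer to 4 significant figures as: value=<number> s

value=359.5 s

Convert throughput: Q = 136.0 kg/h = 136.0/3600 = 0.0377778 kg/s
t_res = M / Q_s = 13.58 / 0.0377778 = 359.471 s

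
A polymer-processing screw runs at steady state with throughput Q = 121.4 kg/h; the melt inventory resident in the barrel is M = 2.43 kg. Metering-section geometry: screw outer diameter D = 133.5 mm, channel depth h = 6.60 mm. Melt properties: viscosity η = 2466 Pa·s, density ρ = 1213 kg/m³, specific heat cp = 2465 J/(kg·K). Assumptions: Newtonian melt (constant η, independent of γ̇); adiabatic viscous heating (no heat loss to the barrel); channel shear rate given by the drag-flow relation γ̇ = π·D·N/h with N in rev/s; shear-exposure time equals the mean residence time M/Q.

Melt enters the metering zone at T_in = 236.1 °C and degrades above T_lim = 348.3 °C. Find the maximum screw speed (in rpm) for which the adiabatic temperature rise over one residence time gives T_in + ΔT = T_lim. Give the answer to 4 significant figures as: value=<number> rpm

value=41.03 rpm

Throughput in SI: Q_s = 121.4 kg/h ÷ 3600 s/h = 0.0337222 kg/s
Mean residence time: t_res = M/Q_s = 2.43 kg / 0.0337222 kg/s = 72.0593 s
Geometry in SI: D = 133.5 mm → 0.1335 m, h = 6.60 mm → 0.0066 m
ΔT_a = T_lim − T_in = 348.3 − 236.1 = 112.2 K
Invert ΔT = ηγ̇²t_res/(ρcp) for γ̇: γ̇_max² = ΔT_a ρ cp / (η t_res) = 112.2·1213·2465 / (2466·72.0593) = 1887.94 s⁻²
γ̇_max = sqrt(1887.94) = 43.4504 s⁻¹
N_max = γ̇_max·h / (π·D) = 43.4504 · 0.0066 / (π · 0.1335) = 0.683764 rev/s = 41.0259 rpm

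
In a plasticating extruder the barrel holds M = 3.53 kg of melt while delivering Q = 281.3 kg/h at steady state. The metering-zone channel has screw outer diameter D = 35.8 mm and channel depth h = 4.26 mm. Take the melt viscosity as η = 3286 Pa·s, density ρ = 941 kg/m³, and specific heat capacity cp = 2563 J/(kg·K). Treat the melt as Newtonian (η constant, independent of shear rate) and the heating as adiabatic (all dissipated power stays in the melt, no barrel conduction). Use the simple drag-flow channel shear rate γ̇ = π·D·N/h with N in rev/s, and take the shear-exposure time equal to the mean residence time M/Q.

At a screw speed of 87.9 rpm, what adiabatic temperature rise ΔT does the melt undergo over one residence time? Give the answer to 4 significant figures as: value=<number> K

Q_s = Q / 3600 = 281.3 / 3600 = 0.0781389 kg/s
Mean residence time: t_res = M/Q_s = 3.53 kg / 0.0781389 kg/s = 45.176 s
D = 35.8 mm = 0.0358 m;  h = 4.26 mm = 0.00426 m;  N = 87.9 rpm / 60 = 1.465 rev/s
Shear rate: γ̇ = πDN/h = π·0.0358·1.465/0.00426 = 38.6777 s⁻¹
ΔT = η·γ̇²·t_res / (ρ·cp) = 3286 · (38.6777)² · 45.176 / (941 · 2563) = 92.0786 K

value=92.08 K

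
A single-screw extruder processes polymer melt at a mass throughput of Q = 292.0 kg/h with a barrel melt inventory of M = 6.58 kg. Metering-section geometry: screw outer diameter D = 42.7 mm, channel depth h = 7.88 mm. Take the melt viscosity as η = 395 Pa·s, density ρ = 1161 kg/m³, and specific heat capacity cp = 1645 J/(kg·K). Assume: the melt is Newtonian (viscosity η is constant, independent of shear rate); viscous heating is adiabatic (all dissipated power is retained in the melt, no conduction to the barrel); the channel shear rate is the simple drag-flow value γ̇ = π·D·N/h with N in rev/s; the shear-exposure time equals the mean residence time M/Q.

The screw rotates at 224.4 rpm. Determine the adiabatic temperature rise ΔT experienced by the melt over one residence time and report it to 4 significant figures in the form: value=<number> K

value=68.01 K

Throughput in SI: Q_s = 292.0 kg/h ÷ 3600 s/h = 0.0811111 kg/s
t_res = M / Q_s = 6.58 ÷ 0.0811111 = 81.1233 s
Convert to SI: D = 0.0427 m, h = 0.00788 m, N = 224.4/60 = 3.74 rev/s
Shear rate: γ̇ = πDN/h = π·0.0427·3.74/0.00788 = 63.6683 s⁻¹
ΔT = η·γ̇²·t_res/(ρ·cp) = [395 × 63.6683² × 81.1233] / [1161 × 1645] = 68.0128 K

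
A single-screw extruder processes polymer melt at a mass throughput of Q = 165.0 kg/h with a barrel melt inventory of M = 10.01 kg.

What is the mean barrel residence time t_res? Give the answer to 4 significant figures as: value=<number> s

Q_s = Q / 3600 = 165.0 / 3600 = 0.0458333 kg/s
t_res = M / Q_s = 10.01 / 0.0458333 = 218.4 s

value=218.4 s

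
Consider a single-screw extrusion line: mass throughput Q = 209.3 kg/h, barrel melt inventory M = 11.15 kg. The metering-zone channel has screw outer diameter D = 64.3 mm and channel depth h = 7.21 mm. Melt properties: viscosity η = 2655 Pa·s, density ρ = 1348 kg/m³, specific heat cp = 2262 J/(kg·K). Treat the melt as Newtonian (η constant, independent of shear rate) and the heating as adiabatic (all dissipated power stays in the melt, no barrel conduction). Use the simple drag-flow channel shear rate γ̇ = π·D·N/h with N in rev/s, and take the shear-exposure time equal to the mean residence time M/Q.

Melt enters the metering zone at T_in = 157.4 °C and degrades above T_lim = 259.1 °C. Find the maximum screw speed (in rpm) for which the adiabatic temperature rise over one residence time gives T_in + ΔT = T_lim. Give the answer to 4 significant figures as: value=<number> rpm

value=52.85 rpm

Q_s = Q / 3600 = 209.3 / 3600 = 0.0581389 kg/s
t_res = M / Q_s = 11.15 / 0.0581389 = 191.782 s
D = 64.3 mm = 0.0643 m;  h = 7.21 mm = 0.00721 m
ΔT_a = T_lim − T_in = 259.1 − 157.4 = 101.7 K
γ̇_max² = ΔT_a·ρ·cp/(η·t_res) = 101.7·1348·2262/(2655·191.782) = 609.019 s⁻²
γ̇_max = sqrt(609.019) = 24.6783 s⁻¹
N_max = γ̇_max h / (πD) = 24.6783·0.00721/(π·0.0643) = 0.880825 rev/s → ×60 = 52.8495 rpm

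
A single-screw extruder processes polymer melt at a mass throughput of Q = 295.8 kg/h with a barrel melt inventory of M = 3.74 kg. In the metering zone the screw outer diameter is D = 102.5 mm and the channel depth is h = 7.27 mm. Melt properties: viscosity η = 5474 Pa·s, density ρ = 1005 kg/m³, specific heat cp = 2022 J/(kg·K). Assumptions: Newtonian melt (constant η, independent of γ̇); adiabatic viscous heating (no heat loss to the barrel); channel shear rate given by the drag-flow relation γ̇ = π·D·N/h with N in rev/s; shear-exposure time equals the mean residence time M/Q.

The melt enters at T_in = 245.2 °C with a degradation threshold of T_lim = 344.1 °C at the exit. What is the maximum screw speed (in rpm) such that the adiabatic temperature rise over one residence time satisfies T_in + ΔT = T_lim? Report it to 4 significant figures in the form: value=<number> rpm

Convert throughput: Q = 295.8 kg/h = 295.8/3600 = 0.0821667 kg/s
Mean residence time: t_res = M/Q_s = 3.74 kg / 0.0821667 kg/s = 45.5172 s
Convert to metres: D = 0.1025 m, h = 0.00727 m
ΔT_a = T_lim − T_in = 344.1 − 245.2 = 98.9 K
Invert ΔT = ηγ̇²t_res/(ρcp) for γ̇: γ̇_max² = ΔT_a ρ cp / (η t_res) = 98.9·1005·2022 / (5474·45.5172) = 806.608 s⁻²
γ̇_max = √806.608 = 28.4009 s⁻¹
N_max = γ̇_max·h / (π·D) = 28.4009 · 0.00727 / (π · 0.1025) = 0.641198 rev/s = 38.4719 rpm

value=38.47 rpm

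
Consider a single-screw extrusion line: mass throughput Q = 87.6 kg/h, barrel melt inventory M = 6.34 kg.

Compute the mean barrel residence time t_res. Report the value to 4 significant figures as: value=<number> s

value=260.5 s

Q_s = Q / 3600 = 87.6 / 3600 = 0.0243333 kg/s
Mean residence time: t_res = M/Q_s = 6.34 kg / 0.0243333 kg/s = 260.548 s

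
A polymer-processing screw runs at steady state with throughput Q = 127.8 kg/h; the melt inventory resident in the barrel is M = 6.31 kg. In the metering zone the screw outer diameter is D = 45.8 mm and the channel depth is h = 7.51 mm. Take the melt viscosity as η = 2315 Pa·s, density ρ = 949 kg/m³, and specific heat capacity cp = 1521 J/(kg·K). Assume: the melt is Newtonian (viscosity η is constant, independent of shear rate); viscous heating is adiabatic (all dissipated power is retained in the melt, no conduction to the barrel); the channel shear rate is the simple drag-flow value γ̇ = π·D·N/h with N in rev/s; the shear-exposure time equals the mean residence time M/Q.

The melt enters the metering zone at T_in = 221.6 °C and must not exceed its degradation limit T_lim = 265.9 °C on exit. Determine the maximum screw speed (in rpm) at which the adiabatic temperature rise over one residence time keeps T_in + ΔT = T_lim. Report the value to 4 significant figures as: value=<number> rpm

value=39.04 rpm

Q_s = Q / 3600 = 127.8 / 3600 = 0.0355 kg/s
t_res = M / Q_s = 6.31 ÷ 0.0355 = 177.746 s
Geometry in SI: D = 45.8 mm → 0.0458 m, h = 7.51 mm → 0.00751 m
ΔT_a = T_lim − T_in = 265.9 °C − 221.6 °C = 44.3 K
Invert ΔT = ηγ̇²t_res/(ρcp) for γ̇: γ̇_max² = ΔT_a ρ cp / (η t_res) = 44.3·949·1521 / (2315·177.746) = 155.399 s⁻²
γ̇_max = sqrt(155.399) = 12.4659 s⁻¹
Solve γ̇ = πDN/h for N: N_max = γ̇_max·h/(π·D) = 12.4659 × 0.00751 / (π × 0.0458) = 0.650651 rev/s = 39.0391 rpm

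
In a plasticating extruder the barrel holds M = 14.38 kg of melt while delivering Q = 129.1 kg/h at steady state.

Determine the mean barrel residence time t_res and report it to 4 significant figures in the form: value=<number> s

value=401.0 s

Throughput in SI: Q_s = 129.1 kg/h ÷ 3600 s/h = 0.0358611 kg/s
t_res = M / Q_s = 14.38 / 0.0358611 = 400.991 s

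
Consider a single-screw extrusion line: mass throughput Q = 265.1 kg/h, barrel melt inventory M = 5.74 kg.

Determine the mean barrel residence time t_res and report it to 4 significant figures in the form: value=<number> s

Q_s = Q / 3600 = 265.1 / 3600 = 0.0736389 kg/s
t_res = M / Q_s = 5.74 / 0.0736389 = 77.9479 s

value=77.95 s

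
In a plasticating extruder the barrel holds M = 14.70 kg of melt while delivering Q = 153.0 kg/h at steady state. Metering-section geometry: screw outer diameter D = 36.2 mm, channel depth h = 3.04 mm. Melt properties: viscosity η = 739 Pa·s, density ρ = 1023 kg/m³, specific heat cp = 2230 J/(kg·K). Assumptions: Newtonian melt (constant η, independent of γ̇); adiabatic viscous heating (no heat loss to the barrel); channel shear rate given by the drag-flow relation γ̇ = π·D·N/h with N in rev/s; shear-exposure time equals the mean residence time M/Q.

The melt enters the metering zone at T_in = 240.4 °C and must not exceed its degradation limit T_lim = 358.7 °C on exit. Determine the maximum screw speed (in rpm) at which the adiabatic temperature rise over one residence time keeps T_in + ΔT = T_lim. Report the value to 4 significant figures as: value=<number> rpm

Convert throughput: Q = 153.0 kg/h = 153.0/3600 = 0.0425 kg/s
t_res = M / Q_s = 14.70 / 0.0425 = 345.882 s
Geometry in SI: D = 36.2 mm → 0.0362 m, h = 3.04 mm → 0.00304 m
ΔT_a = T_lim − T_in = 358.7 − 240.4 = 118.3 K
γ̇_max² = ΔT_a·ρ·cp / (η·t_res) = [118.3 × 1023 × 2230] / [739 × 345.882] = 1055.83 s⁻²
Take the square root: γ̇_max = √(1055.83) = 32.4935 s⁻¹
N_max = γ̇_max·h / (π·D) = 32.4935 · 0.00304 / (π · 0.0362) = 0.868583 rev/s = 52.115 rpm

value=52.11 rpm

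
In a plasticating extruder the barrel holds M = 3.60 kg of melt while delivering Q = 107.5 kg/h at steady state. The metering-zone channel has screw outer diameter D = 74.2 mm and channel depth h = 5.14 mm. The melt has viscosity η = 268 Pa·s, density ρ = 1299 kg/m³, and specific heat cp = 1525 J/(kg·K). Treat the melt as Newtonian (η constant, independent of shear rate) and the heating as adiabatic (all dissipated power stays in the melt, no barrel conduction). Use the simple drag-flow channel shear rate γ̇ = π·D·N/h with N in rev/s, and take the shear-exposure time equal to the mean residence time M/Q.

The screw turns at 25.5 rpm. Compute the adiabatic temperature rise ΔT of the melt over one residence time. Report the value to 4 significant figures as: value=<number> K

value=6.059 K

Throughput in SI: Q_s = 107.5 kg/h ÷ 3600 s/h = 0.0298611 kg/s
t_res = M / Q_s = 3.60 ÷ 0.0298611 = 120.558 s
D = 74.2 mm = 0.0742 m;  h = 5.14 mm = 0.00514 m;  N = 25.5 rpm / 60 = 0.425 rev/s
γ̇ = π·D·N / h = π · 0.0742 · 0.425 / 0.00514 = 19.2743 s⁻¹
ΔT = η·γ̇²·t_res/(ρ·cp) = [268 × 19.2743² × 120.558] / [1299 × 1525] = 6.05915 K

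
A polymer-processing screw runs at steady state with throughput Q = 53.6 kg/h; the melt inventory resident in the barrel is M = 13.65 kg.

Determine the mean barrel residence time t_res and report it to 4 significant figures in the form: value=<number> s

Throughput in SI: Q_s = 53.6 kg/h ÷ 3600 s/h = 0.0148889 kg/s
t_res = M / Q_s = 13.65 ÷ 0.0148889 = 916.791 s

value=916.8 s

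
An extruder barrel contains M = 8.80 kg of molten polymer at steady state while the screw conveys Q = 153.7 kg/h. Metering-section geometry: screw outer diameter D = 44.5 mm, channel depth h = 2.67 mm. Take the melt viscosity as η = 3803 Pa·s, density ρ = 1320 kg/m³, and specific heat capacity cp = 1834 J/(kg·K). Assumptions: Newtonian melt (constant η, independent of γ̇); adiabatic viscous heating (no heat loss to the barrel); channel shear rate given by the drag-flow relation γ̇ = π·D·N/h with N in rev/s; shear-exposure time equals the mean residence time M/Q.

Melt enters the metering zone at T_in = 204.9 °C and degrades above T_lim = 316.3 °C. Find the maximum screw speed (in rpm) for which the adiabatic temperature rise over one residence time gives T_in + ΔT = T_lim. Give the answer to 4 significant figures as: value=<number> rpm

Q_s = Q / 3600 = 153.7 / 3600 = 0.0426944 kg/s
Mean residence time: t_res = M/Q_s = 8.80 kg / 0.0426944 kg/s = 206.116 s
D = 44.5 mm = 0.0445 m;  h = 2.67 mm = 0.00267 m
ΔT_a = T_lim − T_in = 316.3 − 204.9 = 111.4 K
γ̇_max² = ΔT_a·ρ·cp / (η·t_res) = [111.4 × 1320 × 1834] / [3803 × 206.116] = 344.049 s⁻²
Take the square root: γ̇_max = √(344.049) = 18.5486 s⁻¹
Solve γ̇ = πDN/h for N: N_max = γ̇_max·h/(π·D) = 18.5486 × 0.00267 / (π × 0.0445) = 0.354252 rev/s = 21.2551 rpm

value=21.26 rpm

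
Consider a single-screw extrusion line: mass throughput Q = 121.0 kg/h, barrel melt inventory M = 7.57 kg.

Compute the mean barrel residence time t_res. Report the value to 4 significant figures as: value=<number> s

Throughput in SI: Q_s = 121.0 kg/h ÷ 3600 s/h = 0.0336111 kg/s
t_res = M / Q_s = 7.57 / 0.0336111 = 225.223 s

value=225.2 s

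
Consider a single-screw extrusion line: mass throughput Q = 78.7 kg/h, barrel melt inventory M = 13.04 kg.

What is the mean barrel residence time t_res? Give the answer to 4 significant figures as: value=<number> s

Q_s = Q / 3600 = 78.7 / 3600 = 0.0218611 kg/s
t_res = M / Q_s = 13.04 ÷ 0.0218611 = 596.493 s

value=596.5 s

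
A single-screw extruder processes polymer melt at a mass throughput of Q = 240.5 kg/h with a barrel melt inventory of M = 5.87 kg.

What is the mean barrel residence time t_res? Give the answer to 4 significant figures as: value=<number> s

Convert throughput: Q = 240.5 kg/h = 240.5/3600 = 0.0668056 kg/s
t_res = M / Q_s = 5.87 / 0.0668056 = 87.8669 s

value=87.87 s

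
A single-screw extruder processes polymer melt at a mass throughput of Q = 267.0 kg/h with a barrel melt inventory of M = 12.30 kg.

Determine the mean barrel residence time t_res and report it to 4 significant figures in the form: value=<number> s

value=165.8 s

Q_s = Q / 3600 = 267.0 / 3600 = 0.0741667 kg/s
t_res = M / Q_s = 12.30 / 0.0741667 = 165.843 s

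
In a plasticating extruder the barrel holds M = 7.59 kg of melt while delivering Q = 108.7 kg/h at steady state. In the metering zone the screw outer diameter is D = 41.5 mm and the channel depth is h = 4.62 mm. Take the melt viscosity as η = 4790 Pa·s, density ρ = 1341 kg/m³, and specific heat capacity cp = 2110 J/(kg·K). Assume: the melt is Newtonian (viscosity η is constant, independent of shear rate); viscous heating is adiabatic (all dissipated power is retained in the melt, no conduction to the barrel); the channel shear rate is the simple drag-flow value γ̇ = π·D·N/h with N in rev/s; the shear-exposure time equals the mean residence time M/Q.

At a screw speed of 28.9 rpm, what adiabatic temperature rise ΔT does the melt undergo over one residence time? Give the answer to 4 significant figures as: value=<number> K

value=78.62 K

Q_s = Q / 3600 = 108.7 / 3600 = 0.0301944 kg/s
t_res = M / Q_s = 7.59 ÷ 0.0301944 = 251.371 s
Geometry in metres: D = 41.5 mm → 0.0415 m, h = 4.62 mm → 0.00462 m; screw speed N = 28.9 rpm = 0.481667 rev/s
γ̇ = π·D·N / h = π · 0.0415 · 0.481667 / 0.00462 = 13.5926 s⁻¹
ΔT = η·γ̇²·t_res/(ρ·cp) = [4790 × 13.5926² × 251.371] / [1341 × 2110] = 78.622 K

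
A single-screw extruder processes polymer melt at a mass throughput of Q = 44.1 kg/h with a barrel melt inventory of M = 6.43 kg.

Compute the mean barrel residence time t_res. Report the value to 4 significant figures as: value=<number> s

value=524.9 s

Convert throughput: Q = 44.1 kg/h = 44.1/3600 = 0.01225 kg/s
t_res = M / Q_s = 6.43 / 0.01225 = 524.898 s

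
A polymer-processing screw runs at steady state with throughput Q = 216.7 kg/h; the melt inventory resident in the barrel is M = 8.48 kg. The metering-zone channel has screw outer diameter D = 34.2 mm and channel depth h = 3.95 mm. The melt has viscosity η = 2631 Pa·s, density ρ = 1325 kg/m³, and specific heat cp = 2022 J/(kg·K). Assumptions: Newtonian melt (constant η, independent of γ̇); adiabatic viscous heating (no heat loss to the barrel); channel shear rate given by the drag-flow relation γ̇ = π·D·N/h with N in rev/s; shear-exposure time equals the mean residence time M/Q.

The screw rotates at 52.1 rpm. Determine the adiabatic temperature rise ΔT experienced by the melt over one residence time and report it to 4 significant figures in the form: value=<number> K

value=77.18 K

Q_s = Q / 3600 = 216.7 / 3600 = 0.0601944 kg/s
t_res = M / Q_s = 8.48 / 0.0601944 = 140.877 s
Geometry in metres: D = 34.2 mm → 0.0342 m, h = 3.95 mm → 0.00395 m; screw speed N = 52.1 rpm = 0.868333 rev/s
Shear rate: γ̇ = πDN/h = π·0.0342·0.868333/0.00395 = 23.6192 s⁻¹
ΔT = η·γ̇²·t_res/(ρ·cp) = [2631 × 23.6192² × 140.877] / [1325 × 2022] = 77.1781 K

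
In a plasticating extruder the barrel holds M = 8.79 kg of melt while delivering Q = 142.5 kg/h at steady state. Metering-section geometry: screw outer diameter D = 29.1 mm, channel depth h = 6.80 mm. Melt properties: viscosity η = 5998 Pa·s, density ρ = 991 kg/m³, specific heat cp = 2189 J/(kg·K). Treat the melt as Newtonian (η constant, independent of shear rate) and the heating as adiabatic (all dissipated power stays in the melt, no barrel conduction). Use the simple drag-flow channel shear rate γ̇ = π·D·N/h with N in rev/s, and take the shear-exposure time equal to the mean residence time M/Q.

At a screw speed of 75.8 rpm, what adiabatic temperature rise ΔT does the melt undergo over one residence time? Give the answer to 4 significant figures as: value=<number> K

Q_s = Q / 3600 = 142.5 / 3600 = 0.0395833 kg/s
t_res = M / Q_s = 8.79 / 0.0395833 = 222.063 s
Convert to SI: D = 0.0291 m, h = 0.0068 m, N = 75.8/60 = 1.26333 rev/s
γ̇ = π·D·N / h = π · 0.0291 · 1.26333 / 0.0068 = 16.9845 s⁻¹
ΔT = η·γ̇²·t_res / (ρ·cp) = 5998 · (16.9845)² · 222.063 / (991 · 2189) = 177.12 K

value=177.1 K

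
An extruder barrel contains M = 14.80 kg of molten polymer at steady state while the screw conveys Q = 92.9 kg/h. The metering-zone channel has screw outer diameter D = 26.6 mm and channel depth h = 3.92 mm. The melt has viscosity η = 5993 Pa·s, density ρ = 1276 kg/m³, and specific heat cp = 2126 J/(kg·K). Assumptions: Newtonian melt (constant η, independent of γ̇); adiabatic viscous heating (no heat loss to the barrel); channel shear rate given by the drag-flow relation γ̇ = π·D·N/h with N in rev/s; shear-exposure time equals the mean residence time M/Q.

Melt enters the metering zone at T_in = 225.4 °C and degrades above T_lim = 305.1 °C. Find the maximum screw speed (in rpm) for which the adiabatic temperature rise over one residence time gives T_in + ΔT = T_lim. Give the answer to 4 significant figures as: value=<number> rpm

Q_s = Q / 3600 = 92.9 / 3600 = 0.0258056 kg/s
t_res = M / Q_s = 14.80 / 0.0258056 = 573.52 s
Geometry in SI: D = 26.6 mm → 0.0266 m, h = 3.92 mm → 0.00392 m
Allowable rise: ΔT_a = T_lim − T_in = 305.1 − 225.4 = 79.7 K
Invert ΔT = ηγ̇²t_res/(ρcp) for γ̇: γ̇_max² = ΔT_a ρ cp / (η t_res) = 79.7·1276·2126 / (5993·573.52) = 62.9042 s⁻²
γ̇_max = √62.9042 = 7.93122 s⁻¹
Solve γ̇ = πDN/h for N: N_max = γ̇_max·h/(π·D) = 7.93122 × 0.00392 / (π × 0.0266) = 0.372044 rev/s = 22.3226 rpm

value=22.32 rpm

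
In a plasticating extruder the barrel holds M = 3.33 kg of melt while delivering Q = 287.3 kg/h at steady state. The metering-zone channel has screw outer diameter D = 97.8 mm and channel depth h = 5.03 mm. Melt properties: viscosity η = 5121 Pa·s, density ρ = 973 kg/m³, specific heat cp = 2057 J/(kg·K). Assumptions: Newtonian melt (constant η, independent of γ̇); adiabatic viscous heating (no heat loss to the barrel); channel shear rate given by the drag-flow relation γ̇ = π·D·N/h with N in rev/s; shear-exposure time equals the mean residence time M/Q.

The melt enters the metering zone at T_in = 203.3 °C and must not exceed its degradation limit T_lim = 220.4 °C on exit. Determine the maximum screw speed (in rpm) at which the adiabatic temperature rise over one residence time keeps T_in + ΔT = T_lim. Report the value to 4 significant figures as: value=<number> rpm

Convert throughput: Q = 287.3 kg/h = 287.3/3600 = 0.0798056 kg/s
Mean residence time: t_res = M/Q_s = 3.33 kg / 0.0798056 kg/s = 41.7264 s
Geometry in SI: D = 97.8 mm → 0.0978 m, h = 5.03 mm → 0.00503 m
ΔT_a = T_lim − T_in = 220.4 − 203.3 = 17.1 K
γ̇_max² = ΔT_a·ρ·cp/(η·t_res) = 17.1·973·2057/(5121·41.7264) = 160.169 s⁻²
γ̇_max = sqrt(160.169) = 12.6558 s⁻¹
N_max = γ̇_max·h / (π·D) = 12.6558 · 0.00503 / (π · 0.0978) = 0.20719 rev/s = 12.4314 rpm

value=12.43 rpm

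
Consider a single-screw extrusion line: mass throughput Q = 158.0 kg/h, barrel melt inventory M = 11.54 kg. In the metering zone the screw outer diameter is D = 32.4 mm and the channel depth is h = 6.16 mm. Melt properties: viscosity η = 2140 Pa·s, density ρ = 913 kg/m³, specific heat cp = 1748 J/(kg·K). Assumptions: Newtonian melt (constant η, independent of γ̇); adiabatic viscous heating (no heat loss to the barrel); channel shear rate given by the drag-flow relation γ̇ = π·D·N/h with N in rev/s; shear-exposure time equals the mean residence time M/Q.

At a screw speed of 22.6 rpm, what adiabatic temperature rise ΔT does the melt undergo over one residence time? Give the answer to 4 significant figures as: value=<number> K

Throughput in SI: Q_s = 158.0 kg/h ÷ 3600 s/h = 0.0438889 kg/s
t_res = M / Q_s = 11.54 ÷ 0.0438889 = 262.937 s
D = 32.4 mm = 0.0324 m;  h = 6.16 mm = 0.00616 m;  N = 22.6 rpm / 60 = 0.376667 rev/s
γ̇ = π·D·N / h = π · 0.0324 · 0.376667 / 0.00616 = 6.22403 s⁻¹
ΔT = η·γ̇²·t_res / (ρ·cp) = 2140 · (6.22403)² · 262.937 / (913 · 1748) = 13.6583 K

value=13.66 K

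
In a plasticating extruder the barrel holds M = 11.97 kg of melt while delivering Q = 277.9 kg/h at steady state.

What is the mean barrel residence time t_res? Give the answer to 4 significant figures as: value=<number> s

Throughput in SI: Q_s = 277.9 kg/h ÷ 3600 s/h = 0.0771944 kg/s
t_res = M / Q_s = 11.97 / 0.0771944 = 155.063 s

value=155.1 s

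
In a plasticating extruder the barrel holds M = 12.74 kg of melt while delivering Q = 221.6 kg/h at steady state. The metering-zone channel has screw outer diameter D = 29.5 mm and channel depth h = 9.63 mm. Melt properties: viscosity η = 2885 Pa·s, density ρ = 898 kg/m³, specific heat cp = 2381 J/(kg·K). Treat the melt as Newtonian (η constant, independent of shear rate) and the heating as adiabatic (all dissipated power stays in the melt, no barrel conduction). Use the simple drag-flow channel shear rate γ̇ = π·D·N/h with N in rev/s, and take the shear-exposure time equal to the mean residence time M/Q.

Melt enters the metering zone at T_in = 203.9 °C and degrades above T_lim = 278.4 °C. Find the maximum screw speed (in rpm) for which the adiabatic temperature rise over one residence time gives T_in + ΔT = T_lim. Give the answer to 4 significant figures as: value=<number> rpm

value=101.8 rpm

Q_s = Q / 3600 = 221.6 / 3600 = 0.0615556 kg/s
t_res = M / Q_s = 12.74 / 0.0615556 = 206.968 s
D = 29.5 mm = 0.0295 m;  h = 9.63 mm = 0.00963 m
ΔT_a = T_lim − T_in = 278.4 − 203.9 = 74.5 K
γ̇_max² = ΔT_a·ρ·cp / (η·t_res) = [74.5 × 898 × 2381] / [2885 × 206.968] = 266.774 s⁻²
Take the square root: γ̇_max = √(266.774) = 16.3332 s⁻¹
N_max = γ̇_max·h / (π·D) = 16.3332 · 0.00963 / (π · 0.0295) = 1.69717 rev/s = 101.83 rpm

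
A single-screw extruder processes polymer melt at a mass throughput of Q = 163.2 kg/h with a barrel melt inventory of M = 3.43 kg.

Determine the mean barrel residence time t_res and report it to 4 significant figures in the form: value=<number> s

value=75.66 s

Q_s = Q / 3600 = 163.2 / 3600 = 0.0453333 kg/s
t_res = M / Q_s = 3.43 ÷ 0.0453333 = 75.6618 s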